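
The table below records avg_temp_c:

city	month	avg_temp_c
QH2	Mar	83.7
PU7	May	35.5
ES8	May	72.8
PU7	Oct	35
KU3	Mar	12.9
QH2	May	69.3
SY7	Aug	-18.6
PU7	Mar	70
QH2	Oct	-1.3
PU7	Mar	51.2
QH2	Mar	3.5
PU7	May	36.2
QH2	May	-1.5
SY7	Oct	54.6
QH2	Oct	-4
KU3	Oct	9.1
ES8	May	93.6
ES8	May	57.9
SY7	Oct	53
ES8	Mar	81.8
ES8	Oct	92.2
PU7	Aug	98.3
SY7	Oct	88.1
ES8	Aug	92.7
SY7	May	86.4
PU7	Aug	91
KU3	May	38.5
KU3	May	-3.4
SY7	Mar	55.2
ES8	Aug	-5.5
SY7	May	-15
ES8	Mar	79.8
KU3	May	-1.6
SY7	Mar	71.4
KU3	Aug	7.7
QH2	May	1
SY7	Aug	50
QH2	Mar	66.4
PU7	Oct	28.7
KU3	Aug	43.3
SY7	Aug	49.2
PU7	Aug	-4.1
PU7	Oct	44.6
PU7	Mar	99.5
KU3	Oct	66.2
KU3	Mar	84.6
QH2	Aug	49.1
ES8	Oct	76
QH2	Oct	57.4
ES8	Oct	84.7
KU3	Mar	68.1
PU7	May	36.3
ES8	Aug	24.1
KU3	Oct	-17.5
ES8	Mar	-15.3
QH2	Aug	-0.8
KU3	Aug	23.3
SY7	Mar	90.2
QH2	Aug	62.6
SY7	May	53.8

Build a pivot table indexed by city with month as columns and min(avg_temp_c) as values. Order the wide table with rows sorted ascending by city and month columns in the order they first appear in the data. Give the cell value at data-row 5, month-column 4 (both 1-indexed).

With rows sorted ascending by city, row 5 is city=SY7. month columns in first-appearance order: Mar, May, Oct, Aug; column 4 is Aug.
Long rows with city=SY7, month=Aug: min(-18.6, 50, 49.2) = -18.6.

-18.6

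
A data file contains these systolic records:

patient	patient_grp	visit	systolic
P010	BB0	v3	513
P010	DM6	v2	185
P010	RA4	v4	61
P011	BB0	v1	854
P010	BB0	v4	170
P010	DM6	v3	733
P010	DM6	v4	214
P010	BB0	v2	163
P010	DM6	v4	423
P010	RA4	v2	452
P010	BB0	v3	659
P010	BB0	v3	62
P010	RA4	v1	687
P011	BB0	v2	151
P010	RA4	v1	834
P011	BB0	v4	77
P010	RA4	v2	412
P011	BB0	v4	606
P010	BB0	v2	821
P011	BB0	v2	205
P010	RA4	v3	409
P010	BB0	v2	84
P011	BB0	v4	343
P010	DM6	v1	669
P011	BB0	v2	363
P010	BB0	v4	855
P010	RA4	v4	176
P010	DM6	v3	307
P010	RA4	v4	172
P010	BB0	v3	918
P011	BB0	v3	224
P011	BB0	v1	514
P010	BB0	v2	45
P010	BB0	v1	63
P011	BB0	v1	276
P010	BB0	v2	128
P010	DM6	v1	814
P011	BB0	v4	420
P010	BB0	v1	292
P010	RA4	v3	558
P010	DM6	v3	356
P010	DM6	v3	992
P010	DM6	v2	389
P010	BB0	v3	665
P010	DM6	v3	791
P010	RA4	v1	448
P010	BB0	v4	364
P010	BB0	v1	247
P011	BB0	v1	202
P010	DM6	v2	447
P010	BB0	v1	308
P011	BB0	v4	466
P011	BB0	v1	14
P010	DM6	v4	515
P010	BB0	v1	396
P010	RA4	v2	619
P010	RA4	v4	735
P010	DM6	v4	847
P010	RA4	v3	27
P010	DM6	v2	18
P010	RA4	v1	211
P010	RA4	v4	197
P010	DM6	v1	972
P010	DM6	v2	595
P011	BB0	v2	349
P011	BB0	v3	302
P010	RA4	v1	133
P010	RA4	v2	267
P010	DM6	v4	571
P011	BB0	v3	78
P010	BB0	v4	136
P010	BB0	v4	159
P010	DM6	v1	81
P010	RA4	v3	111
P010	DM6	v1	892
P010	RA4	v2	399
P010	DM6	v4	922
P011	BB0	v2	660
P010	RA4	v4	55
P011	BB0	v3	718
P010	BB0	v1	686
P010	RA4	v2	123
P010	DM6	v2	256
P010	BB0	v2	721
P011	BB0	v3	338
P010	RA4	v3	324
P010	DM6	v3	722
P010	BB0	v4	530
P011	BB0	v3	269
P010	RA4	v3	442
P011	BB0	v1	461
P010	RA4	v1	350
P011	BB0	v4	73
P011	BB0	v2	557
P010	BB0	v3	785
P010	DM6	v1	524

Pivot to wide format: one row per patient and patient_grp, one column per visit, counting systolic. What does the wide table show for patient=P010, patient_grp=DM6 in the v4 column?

Rows with patient=P010, patient_grp=DM6 and visit=v4: systolic values are 214, 423, 515, 847, 571, 922.
6 rows match — count = 6.

6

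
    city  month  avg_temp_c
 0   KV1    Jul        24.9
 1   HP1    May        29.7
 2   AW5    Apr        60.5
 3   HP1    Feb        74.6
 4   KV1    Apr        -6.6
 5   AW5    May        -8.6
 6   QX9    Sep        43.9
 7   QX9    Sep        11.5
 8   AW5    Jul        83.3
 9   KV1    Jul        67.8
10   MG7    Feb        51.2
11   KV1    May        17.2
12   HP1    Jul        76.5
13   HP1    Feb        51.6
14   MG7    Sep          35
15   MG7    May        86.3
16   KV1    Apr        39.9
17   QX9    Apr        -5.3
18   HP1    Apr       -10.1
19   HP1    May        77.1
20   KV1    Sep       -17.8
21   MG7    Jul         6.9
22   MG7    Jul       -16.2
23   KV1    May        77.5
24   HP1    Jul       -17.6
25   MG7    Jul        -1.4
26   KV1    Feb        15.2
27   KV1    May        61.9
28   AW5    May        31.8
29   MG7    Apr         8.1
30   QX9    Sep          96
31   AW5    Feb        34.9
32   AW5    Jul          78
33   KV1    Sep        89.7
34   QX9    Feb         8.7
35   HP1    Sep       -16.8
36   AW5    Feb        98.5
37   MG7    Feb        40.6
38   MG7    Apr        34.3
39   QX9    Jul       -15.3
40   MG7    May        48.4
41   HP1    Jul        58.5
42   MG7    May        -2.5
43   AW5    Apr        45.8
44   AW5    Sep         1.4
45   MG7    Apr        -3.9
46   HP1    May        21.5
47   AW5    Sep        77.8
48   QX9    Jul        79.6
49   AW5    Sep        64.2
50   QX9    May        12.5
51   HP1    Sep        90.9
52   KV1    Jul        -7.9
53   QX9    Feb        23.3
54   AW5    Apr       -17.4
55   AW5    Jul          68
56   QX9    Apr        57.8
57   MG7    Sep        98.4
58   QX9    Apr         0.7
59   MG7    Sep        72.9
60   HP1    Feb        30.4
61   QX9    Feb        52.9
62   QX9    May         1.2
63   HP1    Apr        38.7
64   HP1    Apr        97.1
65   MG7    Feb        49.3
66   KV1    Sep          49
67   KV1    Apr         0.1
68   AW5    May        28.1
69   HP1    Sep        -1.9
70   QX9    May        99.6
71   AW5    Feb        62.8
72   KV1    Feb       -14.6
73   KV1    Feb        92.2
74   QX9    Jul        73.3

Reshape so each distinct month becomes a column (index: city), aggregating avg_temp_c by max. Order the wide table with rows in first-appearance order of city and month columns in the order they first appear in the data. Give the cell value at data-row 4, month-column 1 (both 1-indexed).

With rows in first-appearance order of city, row 4 is city=QX9. month columns in first-appearance order: Jul, May, Apr, Feb, Sep; column 1 is Jul.
Long rows with city=QX9, month=Jul: max(-15.3, 79.6, 73.3) = 79.6.

79.6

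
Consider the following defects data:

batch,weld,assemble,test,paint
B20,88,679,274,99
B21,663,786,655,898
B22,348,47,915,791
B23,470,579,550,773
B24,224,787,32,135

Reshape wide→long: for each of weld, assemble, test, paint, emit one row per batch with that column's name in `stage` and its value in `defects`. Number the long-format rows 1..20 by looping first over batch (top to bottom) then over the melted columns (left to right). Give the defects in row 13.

470

20 rows total (5 × 4). Row 13: index ⌊(13-1)/4⌋ = 3 into batch → B23; (13-1) mod 4 = 0 into the melted columns → weld.
So row 13 is (B23, weld, 470); defects = 470.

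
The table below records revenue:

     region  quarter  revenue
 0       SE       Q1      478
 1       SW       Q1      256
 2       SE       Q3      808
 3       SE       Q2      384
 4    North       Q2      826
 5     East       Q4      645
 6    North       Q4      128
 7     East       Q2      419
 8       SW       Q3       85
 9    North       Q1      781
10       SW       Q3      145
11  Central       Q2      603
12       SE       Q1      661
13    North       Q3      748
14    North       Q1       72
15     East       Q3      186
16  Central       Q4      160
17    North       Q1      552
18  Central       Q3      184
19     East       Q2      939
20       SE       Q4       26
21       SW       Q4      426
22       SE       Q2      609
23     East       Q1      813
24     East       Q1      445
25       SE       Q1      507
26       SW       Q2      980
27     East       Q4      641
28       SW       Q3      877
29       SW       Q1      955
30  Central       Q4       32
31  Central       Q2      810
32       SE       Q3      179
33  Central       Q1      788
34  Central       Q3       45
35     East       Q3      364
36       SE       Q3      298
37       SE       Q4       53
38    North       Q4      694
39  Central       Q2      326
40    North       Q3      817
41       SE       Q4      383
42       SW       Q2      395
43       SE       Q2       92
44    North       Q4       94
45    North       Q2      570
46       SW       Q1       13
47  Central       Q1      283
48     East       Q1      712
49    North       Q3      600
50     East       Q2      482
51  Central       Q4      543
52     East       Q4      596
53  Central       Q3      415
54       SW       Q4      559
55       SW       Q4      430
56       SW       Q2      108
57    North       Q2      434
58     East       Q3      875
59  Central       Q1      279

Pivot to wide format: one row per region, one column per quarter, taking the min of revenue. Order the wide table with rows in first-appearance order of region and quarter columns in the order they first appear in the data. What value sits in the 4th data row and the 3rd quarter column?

419

With rows in first-appearance order of region, row 4 is region=East. quarter columns in first-appearance order: Q1, Q3, Q2, Q4; column 3 is Q2.
Long rows with region=East, quarter=Q2: min(419, 939, 482) = 419.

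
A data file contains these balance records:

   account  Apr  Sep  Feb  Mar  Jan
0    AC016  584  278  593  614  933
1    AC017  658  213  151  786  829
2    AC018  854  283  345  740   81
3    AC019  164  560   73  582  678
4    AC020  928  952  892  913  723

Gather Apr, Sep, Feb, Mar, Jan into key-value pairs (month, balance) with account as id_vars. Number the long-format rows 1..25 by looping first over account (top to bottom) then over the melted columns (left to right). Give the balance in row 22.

952

25 rows total (5 × 5). Row 22: index ⌊(22-1)/5⌋ = 4 into account → AC020; (22-1) mod 5 = 1 into the melted columns → Sep.
So row 22 is (AC020, Sep, 952); balance = 952.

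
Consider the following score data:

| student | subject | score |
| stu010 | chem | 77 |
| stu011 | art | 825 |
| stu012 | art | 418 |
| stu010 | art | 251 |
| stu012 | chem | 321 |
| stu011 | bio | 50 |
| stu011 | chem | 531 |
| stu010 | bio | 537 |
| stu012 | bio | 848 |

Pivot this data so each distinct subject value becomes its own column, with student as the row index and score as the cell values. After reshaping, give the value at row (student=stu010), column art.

251

Wide layout: rows indexed by student, columns are the 3 distinct subject values (chem, art, bio).
Cell (student=stu010, subject=art) draws from the long row where student=stu010 and subject=art, which has score=251.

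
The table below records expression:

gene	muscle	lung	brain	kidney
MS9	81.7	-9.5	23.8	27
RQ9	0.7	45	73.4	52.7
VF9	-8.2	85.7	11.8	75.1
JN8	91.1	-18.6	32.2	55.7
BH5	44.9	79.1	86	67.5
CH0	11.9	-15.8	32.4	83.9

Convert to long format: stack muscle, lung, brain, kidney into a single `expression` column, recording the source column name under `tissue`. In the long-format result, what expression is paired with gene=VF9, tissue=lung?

85.7

Unpivoting turns each (gene, wide-column) pair into one long row.
The wide cell at row VF9, column lung holds 85.7, so the long row (VF9, lung) has expression=85.7.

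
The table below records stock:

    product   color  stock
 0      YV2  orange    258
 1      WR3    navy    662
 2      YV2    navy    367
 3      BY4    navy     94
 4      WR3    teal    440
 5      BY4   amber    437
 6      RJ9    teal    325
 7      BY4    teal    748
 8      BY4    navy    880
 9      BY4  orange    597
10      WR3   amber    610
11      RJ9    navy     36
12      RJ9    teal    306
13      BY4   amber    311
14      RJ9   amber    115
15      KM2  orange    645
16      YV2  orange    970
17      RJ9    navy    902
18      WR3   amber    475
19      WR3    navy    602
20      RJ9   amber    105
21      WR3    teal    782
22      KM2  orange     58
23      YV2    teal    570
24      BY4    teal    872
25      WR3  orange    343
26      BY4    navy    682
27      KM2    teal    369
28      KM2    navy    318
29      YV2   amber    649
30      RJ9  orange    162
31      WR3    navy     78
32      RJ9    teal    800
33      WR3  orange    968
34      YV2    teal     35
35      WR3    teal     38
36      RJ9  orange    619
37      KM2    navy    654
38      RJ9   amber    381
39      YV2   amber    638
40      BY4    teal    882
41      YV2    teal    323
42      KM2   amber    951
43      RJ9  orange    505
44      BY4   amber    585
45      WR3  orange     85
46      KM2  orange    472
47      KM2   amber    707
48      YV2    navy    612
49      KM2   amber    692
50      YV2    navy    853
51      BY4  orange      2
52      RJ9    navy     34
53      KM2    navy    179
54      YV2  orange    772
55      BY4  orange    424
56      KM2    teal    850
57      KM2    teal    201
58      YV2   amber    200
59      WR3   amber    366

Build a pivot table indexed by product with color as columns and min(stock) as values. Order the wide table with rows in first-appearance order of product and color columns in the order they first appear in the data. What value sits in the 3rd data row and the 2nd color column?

With rows in first-appearance order of product, row 3 is product=BY4. color columns in first-appearance order: orange, navy, teal, amber; column 2 is navy.
Long rows with product=BY4, color=navy: min(94, 880, 682) = 94.

94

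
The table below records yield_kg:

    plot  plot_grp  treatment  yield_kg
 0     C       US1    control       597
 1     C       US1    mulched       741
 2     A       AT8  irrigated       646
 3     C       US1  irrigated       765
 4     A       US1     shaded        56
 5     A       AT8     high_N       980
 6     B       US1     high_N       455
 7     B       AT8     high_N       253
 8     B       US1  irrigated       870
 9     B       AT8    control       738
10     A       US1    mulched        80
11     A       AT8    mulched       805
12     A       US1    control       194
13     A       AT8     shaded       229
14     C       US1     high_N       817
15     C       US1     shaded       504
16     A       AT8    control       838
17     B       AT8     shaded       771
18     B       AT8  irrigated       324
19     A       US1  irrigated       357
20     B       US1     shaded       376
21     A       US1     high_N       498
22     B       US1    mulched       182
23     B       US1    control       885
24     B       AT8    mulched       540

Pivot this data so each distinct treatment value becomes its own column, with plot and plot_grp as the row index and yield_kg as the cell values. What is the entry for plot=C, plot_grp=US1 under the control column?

Wide layout: rows indexed by plot and plot_grp, columns are the 5 distinct treatment values (control, mulched, irrigated, shaded, high_N).
Cell (plot=C, plot_grp=US1, treatment=control) draws from the long row where plot=C, plot_grp=US1 and treatment=control, which has yield_kg=597.

597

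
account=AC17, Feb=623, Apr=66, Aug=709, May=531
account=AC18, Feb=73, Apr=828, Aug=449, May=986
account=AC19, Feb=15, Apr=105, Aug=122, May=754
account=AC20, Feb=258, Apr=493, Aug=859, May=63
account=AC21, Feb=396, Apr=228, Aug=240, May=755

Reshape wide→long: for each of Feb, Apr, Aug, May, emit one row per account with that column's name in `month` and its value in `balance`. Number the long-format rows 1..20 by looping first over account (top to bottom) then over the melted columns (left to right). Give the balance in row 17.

396

20 rows total (5 × 4). Row 17: index ⌊(17-1)/4⌋ = 4 into account → AC21; (17-1) mod 4 = 0 into the melted columns → Feb.
So row 17 is (AC21, Feb, 396); balance = 396.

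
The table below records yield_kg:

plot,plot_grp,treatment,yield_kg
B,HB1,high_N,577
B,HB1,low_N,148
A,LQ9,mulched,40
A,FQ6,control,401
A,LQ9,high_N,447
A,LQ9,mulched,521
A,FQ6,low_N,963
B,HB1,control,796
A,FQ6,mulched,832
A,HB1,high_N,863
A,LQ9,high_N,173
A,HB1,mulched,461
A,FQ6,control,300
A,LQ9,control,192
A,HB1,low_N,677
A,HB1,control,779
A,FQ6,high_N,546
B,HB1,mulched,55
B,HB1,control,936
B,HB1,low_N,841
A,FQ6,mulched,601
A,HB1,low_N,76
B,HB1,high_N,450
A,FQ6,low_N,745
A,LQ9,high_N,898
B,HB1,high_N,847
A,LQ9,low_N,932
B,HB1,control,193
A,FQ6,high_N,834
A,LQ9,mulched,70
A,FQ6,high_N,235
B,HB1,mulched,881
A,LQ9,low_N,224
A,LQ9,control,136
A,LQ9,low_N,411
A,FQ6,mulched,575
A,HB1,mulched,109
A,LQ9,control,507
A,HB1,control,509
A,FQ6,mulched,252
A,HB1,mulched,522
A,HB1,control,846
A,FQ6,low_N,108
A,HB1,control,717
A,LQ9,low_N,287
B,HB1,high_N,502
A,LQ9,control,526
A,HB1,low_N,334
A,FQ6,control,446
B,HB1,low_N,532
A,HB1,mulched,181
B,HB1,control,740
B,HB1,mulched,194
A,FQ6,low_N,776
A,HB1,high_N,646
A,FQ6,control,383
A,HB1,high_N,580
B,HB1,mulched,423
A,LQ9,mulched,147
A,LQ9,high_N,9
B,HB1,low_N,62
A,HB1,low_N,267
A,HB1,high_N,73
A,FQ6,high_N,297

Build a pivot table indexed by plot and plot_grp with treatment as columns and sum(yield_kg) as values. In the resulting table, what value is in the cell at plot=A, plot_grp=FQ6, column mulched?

Rows with plot=A, plot_grp=FQ6 and treatment=mulched: yield_kg values are 832, 601, 575, 252.
832 + 601 + 575 + 252 = 2260.

2260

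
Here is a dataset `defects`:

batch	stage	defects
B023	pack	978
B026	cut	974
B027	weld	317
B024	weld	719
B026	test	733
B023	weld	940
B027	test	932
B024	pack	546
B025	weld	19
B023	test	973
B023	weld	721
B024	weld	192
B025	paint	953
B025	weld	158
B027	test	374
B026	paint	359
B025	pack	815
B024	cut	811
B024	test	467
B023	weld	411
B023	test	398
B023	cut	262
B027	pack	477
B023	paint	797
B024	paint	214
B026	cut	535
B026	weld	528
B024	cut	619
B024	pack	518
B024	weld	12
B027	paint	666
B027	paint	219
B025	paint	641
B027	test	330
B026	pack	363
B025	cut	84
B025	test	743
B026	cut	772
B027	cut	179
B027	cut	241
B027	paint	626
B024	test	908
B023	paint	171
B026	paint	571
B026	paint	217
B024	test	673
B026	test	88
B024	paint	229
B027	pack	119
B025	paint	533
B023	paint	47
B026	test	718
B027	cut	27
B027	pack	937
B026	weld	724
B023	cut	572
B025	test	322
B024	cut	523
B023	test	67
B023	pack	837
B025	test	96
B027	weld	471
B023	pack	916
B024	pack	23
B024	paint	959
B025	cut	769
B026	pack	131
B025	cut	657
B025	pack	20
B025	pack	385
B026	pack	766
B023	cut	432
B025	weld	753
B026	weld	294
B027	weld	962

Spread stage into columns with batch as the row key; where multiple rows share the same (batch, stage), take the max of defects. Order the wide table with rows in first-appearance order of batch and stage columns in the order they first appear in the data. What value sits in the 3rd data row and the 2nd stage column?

With rows in first-appearance order of batch, row 3 is batch=B027. stage columns in first-appearance order: pack, cut, weld, test, paint; column 2 is cut.
Long rows with batch=B027, stage=cut: max(179, 241, 27) = 241.

241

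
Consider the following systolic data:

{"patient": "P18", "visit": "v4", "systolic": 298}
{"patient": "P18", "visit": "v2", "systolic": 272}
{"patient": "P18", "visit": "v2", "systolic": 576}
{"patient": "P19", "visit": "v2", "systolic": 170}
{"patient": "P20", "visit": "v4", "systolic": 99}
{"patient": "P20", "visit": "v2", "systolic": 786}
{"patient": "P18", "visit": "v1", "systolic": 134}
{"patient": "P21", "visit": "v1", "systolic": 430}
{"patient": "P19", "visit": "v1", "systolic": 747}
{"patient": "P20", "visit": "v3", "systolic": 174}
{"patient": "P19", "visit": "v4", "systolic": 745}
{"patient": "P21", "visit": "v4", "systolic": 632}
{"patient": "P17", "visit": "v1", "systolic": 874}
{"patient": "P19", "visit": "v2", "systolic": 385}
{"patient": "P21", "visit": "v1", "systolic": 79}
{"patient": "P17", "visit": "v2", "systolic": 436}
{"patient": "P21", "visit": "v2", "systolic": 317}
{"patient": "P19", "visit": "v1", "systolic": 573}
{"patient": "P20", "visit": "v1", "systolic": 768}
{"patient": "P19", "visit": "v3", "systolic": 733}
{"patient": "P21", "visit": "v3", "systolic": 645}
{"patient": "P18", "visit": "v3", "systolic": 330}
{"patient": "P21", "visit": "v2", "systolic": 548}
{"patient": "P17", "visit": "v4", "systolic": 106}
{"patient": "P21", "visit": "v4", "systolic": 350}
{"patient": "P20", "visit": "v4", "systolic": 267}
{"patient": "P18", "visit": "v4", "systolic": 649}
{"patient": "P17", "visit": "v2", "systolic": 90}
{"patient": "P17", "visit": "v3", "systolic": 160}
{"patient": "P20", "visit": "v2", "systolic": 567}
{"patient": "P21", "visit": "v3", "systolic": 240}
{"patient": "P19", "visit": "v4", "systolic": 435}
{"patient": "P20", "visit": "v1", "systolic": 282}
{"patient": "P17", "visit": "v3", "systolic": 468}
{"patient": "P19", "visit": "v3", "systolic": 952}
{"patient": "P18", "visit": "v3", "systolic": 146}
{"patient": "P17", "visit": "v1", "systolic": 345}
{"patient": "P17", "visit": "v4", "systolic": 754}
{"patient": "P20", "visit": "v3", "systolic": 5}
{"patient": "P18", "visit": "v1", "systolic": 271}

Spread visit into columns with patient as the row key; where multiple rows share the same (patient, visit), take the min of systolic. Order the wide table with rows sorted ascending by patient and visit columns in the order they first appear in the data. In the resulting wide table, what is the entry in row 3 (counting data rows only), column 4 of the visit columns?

With rows sorted ascending by patient, row 3 is patient=P19. visit columns in first-appearance order: v4, v2, v1, v3; column 4 is v3.
Long rows with patient=P19, visit=v3: min(733, 952) = 733.

733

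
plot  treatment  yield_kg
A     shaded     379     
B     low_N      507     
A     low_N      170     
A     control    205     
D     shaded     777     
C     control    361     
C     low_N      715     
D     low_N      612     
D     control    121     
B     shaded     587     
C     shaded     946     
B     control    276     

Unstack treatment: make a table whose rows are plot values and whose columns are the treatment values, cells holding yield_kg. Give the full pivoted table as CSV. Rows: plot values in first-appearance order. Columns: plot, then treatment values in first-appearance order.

plot,shaded,low_N,control
A,379,170,205
B,587,507,276
D,777,612,121
C,946,715,361

Columns: plot plus the 3 distinct treatment values (shaded, low_N, control).
For example, row A column shaded takes yield_kg=379 from the long row (A, shaded).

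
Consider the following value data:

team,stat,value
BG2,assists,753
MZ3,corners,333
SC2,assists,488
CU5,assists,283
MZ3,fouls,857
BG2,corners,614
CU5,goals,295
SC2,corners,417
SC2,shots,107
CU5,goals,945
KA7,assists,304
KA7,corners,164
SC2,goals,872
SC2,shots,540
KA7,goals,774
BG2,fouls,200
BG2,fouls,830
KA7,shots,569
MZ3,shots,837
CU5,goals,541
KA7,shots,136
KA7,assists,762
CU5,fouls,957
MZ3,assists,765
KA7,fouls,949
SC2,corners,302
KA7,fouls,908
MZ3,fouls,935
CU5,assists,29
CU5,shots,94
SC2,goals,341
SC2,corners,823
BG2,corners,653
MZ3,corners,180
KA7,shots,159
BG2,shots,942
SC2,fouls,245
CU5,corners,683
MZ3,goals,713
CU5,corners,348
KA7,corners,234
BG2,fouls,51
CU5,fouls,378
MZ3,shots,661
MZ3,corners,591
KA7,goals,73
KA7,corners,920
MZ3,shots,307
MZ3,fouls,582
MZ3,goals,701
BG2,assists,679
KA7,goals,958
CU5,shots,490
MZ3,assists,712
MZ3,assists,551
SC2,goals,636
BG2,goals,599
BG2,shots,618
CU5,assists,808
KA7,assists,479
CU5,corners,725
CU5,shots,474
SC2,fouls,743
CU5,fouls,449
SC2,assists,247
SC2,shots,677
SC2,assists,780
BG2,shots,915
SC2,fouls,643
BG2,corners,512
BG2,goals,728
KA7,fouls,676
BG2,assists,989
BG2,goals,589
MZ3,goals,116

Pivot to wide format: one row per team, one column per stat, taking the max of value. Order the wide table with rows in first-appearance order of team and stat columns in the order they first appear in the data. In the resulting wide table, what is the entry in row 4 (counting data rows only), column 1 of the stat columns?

With rows in first-appearance order of team, row 4 is team=CU5. stat columns in first-appearance order: assists, corners, fouls, goals, shots; column 1 is assists.
Long rows with team=CU5, stat=assists: max(283, 29, 808) = 808.

808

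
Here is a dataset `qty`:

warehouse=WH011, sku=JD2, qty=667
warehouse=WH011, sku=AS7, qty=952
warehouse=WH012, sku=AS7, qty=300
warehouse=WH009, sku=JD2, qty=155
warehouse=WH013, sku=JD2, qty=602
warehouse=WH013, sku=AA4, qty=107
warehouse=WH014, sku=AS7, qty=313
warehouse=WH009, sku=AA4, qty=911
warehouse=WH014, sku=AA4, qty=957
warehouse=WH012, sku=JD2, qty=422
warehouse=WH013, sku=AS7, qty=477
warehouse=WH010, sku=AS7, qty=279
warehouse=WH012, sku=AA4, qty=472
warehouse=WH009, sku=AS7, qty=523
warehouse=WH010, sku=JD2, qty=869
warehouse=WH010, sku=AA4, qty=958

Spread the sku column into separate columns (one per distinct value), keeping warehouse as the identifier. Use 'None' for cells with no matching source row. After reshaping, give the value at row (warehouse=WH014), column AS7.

313

The long row with warehouse=WH014, sku=AS7 has qty=313.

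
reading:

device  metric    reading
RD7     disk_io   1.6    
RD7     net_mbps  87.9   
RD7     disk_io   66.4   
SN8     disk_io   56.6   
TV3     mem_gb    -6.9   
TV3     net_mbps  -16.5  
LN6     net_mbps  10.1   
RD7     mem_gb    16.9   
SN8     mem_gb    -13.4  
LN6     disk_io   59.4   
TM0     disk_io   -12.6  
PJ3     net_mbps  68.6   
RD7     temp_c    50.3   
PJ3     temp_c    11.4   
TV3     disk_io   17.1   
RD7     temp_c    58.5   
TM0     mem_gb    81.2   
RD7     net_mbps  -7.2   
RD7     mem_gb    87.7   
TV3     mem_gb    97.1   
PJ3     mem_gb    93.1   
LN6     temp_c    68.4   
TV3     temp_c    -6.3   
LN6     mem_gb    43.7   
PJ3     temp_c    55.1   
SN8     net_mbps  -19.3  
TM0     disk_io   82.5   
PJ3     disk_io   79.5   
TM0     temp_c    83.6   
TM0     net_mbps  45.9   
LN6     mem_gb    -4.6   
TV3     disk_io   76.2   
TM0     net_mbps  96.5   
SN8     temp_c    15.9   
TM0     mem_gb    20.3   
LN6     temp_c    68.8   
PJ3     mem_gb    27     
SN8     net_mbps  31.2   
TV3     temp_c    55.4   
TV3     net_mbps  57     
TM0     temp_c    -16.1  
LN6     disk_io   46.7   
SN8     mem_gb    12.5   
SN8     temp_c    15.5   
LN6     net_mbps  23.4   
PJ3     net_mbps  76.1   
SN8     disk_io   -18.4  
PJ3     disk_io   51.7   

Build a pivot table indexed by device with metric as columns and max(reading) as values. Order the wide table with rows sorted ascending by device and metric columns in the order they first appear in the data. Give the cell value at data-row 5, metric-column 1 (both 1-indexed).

With rows sorted ascending by device, row 5 is device=TM0. metric columns in first-appearance order: disk_io, net_mbps, mem_gb, temp_c; column 1 is disk_io.
Long rows with device=TM0, metric=disk_io: max(-12.6, 82.5) = 82.5.

82.5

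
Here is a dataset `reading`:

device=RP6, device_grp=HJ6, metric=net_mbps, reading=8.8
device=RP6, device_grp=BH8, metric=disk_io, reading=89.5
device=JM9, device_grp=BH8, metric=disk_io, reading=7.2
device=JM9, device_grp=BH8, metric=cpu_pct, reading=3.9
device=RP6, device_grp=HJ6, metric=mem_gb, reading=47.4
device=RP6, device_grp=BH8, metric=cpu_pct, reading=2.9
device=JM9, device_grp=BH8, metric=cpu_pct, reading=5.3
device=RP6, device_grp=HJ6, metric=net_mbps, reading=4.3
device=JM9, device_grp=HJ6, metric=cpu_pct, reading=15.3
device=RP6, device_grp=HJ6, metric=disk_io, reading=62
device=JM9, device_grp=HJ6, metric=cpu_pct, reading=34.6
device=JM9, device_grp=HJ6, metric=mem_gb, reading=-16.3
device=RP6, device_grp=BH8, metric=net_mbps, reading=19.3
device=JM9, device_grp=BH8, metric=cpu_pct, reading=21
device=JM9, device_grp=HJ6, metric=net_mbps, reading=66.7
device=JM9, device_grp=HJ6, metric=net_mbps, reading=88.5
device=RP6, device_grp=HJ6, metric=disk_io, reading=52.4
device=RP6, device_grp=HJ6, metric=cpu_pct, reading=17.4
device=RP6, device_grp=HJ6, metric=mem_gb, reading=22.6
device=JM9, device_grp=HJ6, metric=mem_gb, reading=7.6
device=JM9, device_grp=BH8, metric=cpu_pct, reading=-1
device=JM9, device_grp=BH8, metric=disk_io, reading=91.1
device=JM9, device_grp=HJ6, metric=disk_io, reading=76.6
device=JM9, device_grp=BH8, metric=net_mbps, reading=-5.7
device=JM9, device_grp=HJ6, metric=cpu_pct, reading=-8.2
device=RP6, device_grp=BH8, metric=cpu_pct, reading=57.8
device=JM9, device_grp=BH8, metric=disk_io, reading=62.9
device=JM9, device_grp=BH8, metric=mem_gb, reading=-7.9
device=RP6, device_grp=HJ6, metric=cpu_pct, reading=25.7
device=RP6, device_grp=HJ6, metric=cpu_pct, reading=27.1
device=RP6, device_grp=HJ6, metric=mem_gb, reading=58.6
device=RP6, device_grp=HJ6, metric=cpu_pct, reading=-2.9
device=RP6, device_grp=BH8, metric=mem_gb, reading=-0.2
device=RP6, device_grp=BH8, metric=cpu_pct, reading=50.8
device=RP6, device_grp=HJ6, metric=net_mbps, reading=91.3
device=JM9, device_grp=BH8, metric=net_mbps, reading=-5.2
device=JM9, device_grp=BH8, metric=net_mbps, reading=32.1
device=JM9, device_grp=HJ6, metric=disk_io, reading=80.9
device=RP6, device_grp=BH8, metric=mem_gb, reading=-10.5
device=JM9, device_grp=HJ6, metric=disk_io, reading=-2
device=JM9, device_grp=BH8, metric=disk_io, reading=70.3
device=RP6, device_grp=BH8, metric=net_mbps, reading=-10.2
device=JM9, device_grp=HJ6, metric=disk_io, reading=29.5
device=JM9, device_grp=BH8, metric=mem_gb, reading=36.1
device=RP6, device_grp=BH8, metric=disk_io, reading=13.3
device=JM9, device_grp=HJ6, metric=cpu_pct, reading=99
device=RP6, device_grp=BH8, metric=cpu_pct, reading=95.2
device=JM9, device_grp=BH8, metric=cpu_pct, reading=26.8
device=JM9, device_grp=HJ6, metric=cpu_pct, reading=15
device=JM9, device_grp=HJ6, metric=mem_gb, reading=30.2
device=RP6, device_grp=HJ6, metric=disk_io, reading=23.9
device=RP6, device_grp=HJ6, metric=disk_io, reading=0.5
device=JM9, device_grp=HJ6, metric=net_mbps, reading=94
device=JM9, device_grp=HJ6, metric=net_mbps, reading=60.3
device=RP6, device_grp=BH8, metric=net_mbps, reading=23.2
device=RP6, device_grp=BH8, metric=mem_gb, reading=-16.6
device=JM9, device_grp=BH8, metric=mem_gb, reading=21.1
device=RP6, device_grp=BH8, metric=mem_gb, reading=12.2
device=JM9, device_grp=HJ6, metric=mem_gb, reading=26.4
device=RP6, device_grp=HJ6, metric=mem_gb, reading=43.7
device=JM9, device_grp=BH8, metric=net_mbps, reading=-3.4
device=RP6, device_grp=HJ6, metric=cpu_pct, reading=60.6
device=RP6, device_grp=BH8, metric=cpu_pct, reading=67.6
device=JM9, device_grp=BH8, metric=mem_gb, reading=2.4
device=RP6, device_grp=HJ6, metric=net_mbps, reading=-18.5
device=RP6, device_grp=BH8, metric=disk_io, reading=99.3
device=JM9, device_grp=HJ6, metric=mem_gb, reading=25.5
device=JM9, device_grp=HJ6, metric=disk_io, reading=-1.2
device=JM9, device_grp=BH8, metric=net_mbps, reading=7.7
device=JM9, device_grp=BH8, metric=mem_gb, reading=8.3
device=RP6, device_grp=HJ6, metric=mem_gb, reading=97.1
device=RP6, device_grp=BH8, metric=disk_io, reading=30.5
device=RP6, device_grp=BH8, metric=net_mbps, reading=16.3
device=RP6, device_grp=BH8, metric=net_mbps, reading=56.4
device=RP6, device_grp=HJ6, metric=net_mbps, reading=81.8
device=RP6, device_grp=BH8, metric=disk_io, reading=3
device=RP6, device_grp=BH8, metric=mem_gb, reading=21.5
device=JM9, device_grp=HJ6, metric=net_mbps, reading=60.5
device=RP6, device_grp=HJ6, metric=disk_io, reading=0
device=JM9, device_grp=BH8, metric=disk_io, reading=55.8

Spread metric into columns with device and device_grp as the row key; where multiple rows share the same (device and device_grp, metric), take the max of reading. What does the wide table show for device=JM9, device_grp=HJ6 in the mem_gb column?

Rows with device=JM9, device_grp=HJ6 and metric=mem_gb: reading values are -16.3, 7.6, 30.2, 26.4, 25.5.
max(-16.3, 7.6, 30.2, 26.4, 25.5) = 30.2.

30.2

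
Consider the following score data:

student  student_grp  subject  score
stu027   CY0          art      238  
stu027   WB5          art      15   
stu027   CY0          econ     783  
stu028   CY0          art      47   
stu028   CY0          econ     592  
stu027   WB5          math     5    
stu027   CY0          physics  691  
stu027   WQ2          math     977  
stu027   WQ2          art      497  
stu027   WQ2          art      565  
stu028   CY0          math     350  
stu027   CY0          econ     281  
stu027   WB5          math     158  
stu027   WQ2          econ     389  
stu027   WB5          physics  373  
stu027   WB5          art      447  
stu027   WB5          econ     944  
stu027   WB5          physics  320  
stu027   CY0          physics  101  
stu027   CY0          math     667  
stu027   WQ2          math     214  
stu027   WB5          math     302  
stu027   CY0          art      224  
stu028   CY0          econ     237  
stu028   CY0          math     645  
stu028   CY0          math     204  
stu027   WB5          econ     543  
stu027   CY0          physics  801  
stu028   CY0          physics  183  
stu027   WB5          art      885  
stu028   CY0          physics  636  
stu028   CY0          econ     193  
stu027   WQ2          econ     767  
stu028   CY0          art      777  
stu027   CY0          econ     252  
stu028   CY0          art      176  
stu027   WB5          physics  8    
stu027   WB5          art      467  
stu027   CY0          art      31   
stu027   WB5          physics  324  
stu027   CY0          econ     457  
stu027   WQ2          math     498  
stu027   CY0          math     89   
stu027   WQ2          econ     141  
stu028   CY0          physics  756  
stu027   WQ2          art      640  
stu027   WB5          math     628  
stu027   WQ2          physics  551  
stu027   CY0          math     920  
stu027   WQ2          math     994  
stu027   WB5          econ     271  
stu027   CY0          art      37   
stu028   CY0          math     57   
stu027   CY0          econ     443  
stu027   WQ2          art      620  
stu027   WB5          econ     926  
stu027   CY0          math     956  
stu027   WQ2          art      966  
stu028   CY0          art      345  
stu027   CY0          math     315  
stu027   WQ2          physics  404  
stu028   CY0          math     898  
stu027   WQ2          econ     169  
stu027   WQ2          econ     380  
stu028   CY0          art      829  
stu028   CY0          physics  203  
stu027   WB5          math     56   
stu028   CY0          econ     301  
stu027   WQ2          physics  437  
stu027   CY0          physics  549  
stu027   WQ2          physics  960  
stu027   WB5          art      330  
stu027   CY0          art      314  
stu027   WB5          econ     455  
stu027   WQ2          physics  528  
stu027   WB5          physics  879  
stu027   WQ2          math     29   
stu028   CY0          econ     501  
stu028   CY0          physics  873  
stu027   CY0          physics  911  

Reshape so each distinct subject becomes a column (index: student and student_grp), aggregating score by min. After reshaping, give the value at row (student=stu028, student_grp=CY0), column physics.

183

Rows with student=stu028, student_grp=CY0 and subject=physics: score values are 183, 636, 756, 203, 873.
min(183, 636, 756, 203, 873) = 183.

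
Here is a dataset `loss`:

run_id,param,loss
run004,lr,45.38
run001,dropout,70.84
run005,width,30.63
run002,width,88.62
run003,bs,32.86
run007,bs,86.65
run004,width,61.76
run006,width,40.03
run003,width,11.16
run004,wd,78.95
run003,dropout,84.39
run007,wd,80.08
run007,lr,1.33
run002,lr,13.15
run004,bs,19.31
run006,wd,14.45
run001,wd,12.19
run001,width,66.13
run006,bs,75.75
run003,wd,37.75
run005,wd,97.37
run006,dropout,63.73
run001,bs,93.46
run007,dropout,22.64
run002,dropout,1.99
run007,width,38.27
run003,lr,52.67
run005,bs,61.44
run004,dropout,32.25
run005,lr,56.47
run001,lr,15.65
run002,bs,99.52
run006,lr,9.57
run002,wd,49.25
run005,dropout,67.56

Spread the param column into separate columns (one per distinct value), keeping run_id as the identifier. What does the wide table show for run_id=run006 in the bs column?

75.75

Wide layout: rows indexed by run_id, columns are the 5 distinct param values (lr, dropout, width, bs, wd).
Cell (run_id=run006, param=bs) draws from the long row where run_id=run006 and param=bs, which has loss=75.75.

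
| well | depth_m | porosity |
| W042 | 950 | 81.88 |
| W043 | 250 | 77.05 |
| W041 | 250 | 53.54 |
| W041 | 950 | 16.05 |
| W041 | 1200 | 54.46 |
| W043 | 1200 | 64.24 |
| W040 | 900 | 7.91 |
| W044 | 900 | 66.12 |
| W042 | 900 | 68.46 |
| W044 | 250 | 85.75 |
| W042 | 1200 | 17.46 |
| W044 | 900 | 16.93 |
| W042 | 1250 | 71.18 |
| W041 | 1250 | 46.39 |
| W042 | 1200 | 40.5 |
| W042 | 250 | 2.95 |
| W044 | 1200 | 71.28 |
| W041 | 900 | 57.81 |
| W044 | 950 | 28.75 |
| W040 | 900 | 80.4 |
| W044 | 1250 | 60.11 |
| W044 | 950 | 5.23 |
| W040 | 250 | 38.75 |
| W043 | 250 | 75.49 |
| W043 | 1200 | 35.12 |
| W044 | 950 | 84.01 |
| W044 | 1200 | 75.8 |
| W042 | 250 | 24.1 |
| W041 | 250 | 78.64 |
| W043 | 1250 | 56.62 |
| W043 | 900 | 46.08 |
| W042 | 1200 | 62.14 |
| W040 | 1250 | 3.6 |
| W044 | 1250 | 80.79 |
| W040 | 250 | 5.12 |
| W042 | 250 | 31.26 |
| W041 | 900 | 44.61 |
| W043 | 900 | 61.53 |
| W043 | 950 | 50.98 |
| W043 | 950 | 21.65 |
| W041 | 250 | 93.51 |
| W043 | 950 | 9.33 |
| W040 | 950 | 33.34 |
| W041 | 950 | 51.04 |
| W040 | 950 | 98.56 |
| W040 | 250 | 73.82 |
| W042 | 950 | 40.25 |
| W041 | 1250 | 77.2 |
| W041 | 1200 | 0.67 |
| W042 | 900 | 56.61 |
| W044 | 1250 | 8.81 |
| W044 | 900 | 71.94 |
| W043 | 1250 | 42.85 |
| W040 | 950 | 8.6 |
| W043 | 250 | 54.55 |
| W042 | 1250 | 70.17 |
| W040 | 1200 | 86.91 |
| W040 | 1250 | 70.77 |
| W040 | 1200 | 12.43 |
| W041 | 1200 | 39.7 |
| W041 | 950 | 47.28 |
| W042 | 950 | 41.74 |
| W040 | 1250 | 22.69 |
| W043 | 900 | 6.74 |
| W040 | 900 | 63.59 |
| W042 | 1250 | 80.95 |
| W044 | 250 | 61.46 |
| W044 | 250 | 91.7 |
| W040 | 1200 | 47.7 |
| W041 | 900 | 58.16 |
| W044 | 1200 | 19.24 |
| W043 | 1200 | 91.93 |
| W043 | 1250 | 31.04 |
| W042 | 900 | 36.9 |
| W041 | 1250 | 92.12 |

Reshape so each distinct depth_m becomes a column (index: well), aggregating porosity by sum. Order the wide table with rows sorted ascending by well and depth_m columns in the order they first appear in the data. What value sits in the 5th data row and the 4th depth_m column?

With rows sorted ascending by well, row 5 is well=W044. depth_m columns in first-appearance order: 950, 250, 1200, 900, 1250; column 4 is 900.
Long rows with well=W044, depth_m=900: 66.12 + 16.93 + 71.94 = 154.99.

154.99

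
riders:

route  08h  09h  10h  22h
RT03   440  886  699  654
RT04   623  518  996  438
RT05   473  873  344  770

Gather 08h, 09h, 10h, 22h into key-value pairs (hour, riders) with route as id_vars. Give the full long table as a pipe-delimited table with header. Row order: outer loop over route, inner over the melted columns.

Each (route, column) pair becomes one row: 3 × 4 = 12 rows.
For example, (RT03, 08h) → riders=440.

| route | hour | riders |
| RT03 | 08h | 440 |
| RT03 | 09h | 886 |
| RT03 | 10h | 699 |
| RT03 | 22h | 654 |
| RT04 | 08h | 623 |
| RT04 | 09h | 518 |
| RT04 | 10h | 996 |
| RT04 | 22h | 438 |
| RT05 | 08h | 473 |
| RT05 | 09h | 873 |
| RT05 | 10h | 344 |
| RT05 | 22h | 770 |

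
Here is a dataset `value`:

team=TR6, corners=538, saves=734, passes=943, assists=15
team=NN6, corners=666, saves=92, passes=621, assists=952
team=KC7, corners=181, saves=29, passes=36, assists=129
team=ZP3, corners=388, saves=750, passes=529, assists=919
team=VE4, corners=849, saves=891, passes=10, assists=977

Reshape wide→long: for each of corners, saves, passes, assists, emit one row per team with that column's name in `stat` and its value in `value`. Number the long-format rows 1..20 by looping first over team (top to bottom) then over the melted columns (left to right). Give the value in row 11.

20 rows total (5 × 4). Row 11: index ⌊(11-1)/4⌋ = 2 into team → KC7; (11-1) mod 4 = 2 into the melted columns → passes.
So row 11 is (KC7, passes, 36); value = 36.

36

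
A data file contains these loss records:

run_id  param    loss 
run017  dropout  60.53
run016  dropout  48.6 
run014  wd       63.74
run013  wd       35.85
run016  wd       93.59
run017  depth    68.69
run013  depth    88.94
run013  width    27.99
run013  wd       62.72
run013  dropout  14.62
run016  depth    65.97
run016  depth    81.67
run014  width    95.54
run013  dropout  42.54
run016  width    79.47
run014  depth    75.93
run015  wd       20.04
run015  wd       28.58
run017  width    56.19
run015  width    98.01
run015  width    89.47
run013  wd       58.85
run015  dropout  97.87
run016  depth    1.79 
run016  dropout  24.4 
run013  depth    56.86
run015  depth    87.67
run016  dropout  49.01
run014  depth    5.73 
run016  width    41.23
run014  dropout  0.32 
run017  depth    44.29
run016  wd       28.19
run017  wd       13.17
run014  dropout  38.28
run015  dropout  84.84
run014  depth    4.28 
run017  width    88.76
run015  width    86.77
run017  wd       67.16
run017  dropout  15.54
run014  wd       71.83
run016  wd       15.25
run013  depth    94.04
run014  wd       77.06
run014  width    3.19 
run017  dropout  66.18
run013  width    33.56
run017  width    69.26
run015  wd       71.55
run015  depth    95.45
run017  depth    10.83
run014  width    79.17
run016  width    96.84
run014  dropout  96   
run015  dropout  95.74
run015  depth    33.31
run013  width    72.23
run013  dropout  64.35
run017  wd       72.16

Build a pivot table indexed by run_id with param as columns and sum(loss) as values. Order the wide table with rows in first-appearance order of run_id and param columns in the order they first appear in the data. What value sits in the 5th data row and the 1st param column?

With rows in first-appearance order of run_id, row 5 is run_id=run015. param columns in first-appearance order: dropout, wd, depth, width; column 1 is dropout.
Long rows with run_id=run015, param=dropout: 97.87 + 84.84 + 95.74 = 278.45.

278.45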